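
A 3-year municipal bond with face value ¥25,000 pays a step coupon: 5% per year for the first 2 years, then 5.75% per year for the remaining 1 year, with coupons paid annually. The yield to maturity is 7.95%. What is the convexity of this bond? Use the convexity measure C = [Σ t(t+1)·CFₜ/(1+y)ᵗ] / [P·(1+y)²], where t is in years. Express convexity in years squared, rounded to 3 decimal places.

9.633

With y = 0.0795:
  t   CF        PV=CF/(1+0.0795)^t    t·PV        t(t+1)·PV
  1     1,250.00     1,157.9435     1,157.9435       2,315.8870
  2     1,250.00     1,072.6665     2,145.3330       6,435.9990
  3    26,437.50    21,016.1154    63,048.3462     252,193.3849
  Σ                 23,246.7254    66,351.6227     260,945.2709
P = 23,246.7254.
Convexity = Σ t(t+1)·PV / [P·(1+y)²] = 260,945.2709 / (23,246.7254 × 1.165320) = 9.63257.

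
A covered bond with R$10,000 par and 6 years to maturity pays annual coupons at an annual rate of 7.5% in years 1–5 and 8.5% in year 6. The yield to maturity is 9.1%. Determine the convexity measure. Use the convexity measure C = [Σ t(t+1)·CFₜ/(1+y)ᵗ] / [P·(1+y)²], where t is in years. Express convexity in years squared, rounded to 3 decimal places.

With y = 0.091:
  t   CF        PV=CF/(1+0.091)^t    t·PV        t(t+1)·PV
  1       750.00       687.4427       687.4427       1,374.8854
  2       750.00       630.1033     1,260.2066       3,780.6199
  3       750.00       577.5466     1,732.6397       6,930.5589
  4       750.00       529.3736     2,117.4943      10,587.4716
  5       750.00       485.2187     2,426.0934      14,556.5603
  6    10,850.00     6,434.0026    38,604.0158     270,228.1108
  Σ                  9,343.6875    46,827.8926     307,458.2069
P = 9,343.6875.
Convexity = Σ t(t+1)·PV / [P·(1+y)²] = 307,458.2069 / (9,343.6875 × 1.190281) = 27.64511.

27.645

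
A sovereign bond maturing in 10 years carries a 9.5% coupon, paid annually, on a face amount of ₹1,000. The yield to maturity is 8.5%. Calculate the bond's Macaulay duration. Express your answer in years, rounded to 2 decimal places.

6.98 years

Periodic yield y = 0.085. Discount each cash flow and weight by its year:
  t   CF        PV=CF/(1+0.085)^t    t·PV
  1        95.00        87.5576        87.5576
  2        95.00        80.6983       161.3965
  3        95.00        74.3763       223.1288
  4        95.00        68.5496       274.1982
  5        95.00        63.1793       315.8966
  6        95.00        58.2298       349.3787
  7        95.00        53.6680       375.6760
  8        95.00        49.4636       395.7088
  9        95.00        45.5886       410.2971
  10    1,095.00       484.3025     4,843.0253
  Σ                  1,065.6135     7,436.2636
Price P = Σ PV = 1,065.6135.
Macaulay duration = Σ(t·PV) / P = 7,436.2636 / 1,065.6135 = 6.97839 years.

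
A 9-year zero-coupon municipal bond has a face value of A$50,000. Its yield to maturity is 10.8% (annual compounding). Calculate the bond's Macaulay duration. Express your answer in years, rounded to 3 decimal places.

A zero-coupon bond has a single cash flow at maturity, so its Macaulay duration equals its maturity: 9 years.

9.000 years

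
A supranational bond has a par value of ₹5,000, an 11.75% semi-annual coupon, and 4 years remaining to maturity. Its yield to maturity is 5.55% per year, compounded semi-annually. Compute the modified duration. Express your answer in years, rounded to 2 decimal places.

Periodic yield y = 0.02775. First find Macaulay duration:
  t   CF        PV=CF/(1+0.02775)^t    t·PV
  1       293.75       285.8185       285.8185
  2       293.75       278.1012       556.2025
  3       293.75       270.5923       811.7769
  4       293.75       263.2861     1,053.1444
  5       293.75       256.1772     1,280.8859
  6       293.75       249.2602     1,495.5613
  7       293.75       242.5300     1,697.7100
  8     5,293.75     4,252.6882    34,021.5058
  Σ                  6,098.4538    41,202.6053
P = 6,098.4538; Macaulay duration = 41,202.6053 / 6,098.4538 = 6.75624 half-year periods = 3.37812 years.
Modified duration = D_Mac / (1 + y) = 3.37812 / 1.02775 = 3.28691 years.

3.29 years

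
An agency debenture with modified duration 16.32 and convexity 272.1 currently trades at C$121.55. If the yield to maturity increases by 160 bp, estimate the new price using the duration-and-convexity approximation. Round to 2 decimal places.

Duration effect: -D_mod·Δy = -16.32 × (+0.016) = -0.261120
Convexity effect: ½·C·(Δy)² = 0.5 × 272.1 × (0.016)² = +0.0348288
ΔP/P ≈ -0.261120 + 0.0348288 = -0.2262912
New price ≈ 121.55 × (1 - 0.2262912) = 94.04430464.

C$94.04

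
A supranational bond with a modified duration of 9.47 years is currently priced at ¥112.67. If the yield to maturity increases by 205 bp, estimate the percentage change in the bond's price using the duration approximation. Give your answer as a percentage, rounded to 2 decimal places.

-19.41%

Duration approximation: ΔP/P ≈ -D_mod · Δy = -9.47 × (+0.0205) = -0.194135.
As a percentage: -19.4135%.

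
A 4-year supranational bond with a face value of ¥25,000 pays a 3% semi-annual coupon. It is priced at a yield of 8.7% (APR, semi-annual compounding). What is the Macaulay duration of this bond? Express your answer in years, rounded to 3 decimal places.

3.771 years

Periodic yield y = 0.0435. Discount each cash flow and weight by its period:
  t   CF        PV=CF/(1+0.0435)^t    t·PV
  1       375.00       359.3675       359.3675
  2       375.00       344.3867       688.7734
  3       375.00       330.0304       990.0911
  4       375.00       316.2725     1,265.0901
  5       375.00       303.0882     1,515.4409
  6       375.00       290.4535     1,742.7207
  7       375.00       278.3454     1,948.4180
  8    25,375.00    18,049.5519   144,396.4149
  Σ                 20,271.4960   152,906.3166
Price P = Σ PV = 20,271.4960.
Macaulay duration = Σ(t·PV) / P = 152,906.3166 / 20,271.4960 = 7.54292 half-year periods.
In years: 7.54292 / 2 = 3.77146 years.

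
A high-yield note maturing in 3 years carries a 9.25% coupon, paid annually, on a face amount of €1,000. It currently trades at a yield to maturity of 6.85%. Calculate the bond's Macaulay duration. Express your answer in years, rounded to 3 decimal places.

2.761 years

Periodic yield y = 0.0685. Discount each cash flow and weight by its year:
  t   CF        PV=CF/(1+0.0685)^t    t·PV
  1        92.50        86.5700        86.5700
  2        92.50        81.0201       162.0402
  3     1,092.50       895.5666     2,686.6997
  Σ                  1,063.1566     2,935.3098
Price P = Σ PV = 1,063.1566.
Macaulay duration = Σ(t·PV) / P = 2,935.3098 / 1,063.1566 = 2.76094 years.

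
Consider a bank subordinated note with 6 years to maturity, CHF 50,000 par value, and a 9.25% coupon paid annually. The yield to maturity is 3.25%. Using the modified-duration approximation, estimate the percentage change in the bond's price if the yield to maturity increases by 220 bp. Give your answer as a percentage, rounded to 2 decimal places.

Periodic yield y = 0.0325. Modified duration first:
  t   CF        PV=CF/(1+0.0325)^t    t·PV
  1     4,625.00     4,479.4189     4,479.4189
  2     4,625.00     4,338.4202     8,676.8405
  3     4,625.00     4,201.8598    12,605.5794
  4     4,625.00     4,069.5979    16,278.3914
  5     4,625.00     3,941.4991    19,707.4957
  6    54,625.00    45,086.9739   270,521.8436
  Σ                 66,117.7698   332,269.5693
P = 66,117.7698; D_Mac = 5.02542 yrs; D_mod = 5.02542/(1+0.0325) = 4.86723 yrs.
ΔP/P ≈ -D_mod · Δy = -4.86723 × (+0.022) = -0.107079 = -10.7079%.

-10.71%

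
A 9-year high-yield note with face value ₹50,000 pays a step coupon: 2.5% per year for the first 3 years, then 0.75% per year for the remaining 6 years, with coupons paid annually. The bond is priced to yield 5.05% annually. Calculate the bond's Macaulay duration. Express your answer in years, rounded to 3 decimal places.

8.239 years

Periodic yield y = 0.0505. Discount each cash flow and weight by its year:
  t   CF        PV=CF/(1+0.0505)^t    t·PV
  1     1,250.00     1,189.9096     1,189.9096
  2     1,250.00     1,132.7078     2,265.4156
  3     1,250.00     1,078.2559     3,234.7677
  4       375.00       307.9265     1,231.7059
  5       375.00       293.1237     1,465.6187
  6       375.00       279.0326     1,674.1955
  7       375.00       265.6188     1,859.3319
  8       375.00       252.8499     2,022.7993
  9    50,375.00    32,333.3385   291,000.0462
  Σ                 37,132.7633   305,943.7904
Price P = Σ PV = 37,132.7633.
Macaulay duration = Σ(t·PV) / P = 305,943.7904 / 37,132.7633 = 8.23919 years.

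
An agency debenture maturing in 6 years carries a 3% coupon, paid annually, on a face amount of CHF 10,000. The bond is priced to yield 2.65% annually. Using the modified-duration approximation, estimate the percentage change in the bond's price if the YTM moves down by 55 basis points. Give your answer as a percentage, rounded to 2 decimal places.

Periodic yield y = 0.0265. Modified duration first:
  t   CF        PV=CF/(1+0.0265)^t    t·PV
  1       300.00       292.2552       292.2552
  2       300.00       284.7104       569.4208
  3       300.00       277.3604       832.0811
  4       300.00       270.2001     1,080.8002
  5       300.00       263.2246     1,316.1230
  6    10,300.00     8,804.0703    52,824.4219
  Σ                 10,191.8210    56,915.1023
P = 10,191.8210; D_Mac = 5.58439 yrs; D_mod = 5.58439/(1+0.0265) = 5.44022 yrs.
ΔP/P ≈ -D_mod · Δy = -5.44022 × (-0.0055) = +0.029921 = +2.9921%.

+2.99%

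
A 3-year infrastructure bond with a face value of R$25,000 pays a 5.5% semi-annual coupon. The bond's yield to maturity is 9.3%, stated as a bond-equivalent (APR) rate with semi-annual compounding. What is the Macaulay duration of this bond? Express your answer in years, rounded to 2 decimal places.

Periodic yield y = 0.0465. Discount each cash flow and weight by its period:
  t   CF        PV=CF/(1+0.0465)^t    t·PV
  1       687.50       656.9517       656.9517
  2       687.50       627.7609     1,255.5217
  3       687.50       599.8670     1,799.6011
  4       687.50       573.2127     2,292.8506
  5       687.50       547.7426     2,738.7131
  6    25,687.50    19,556.2888   117,337.7331
  Σ                 22,561.8238   126,081.3714
Price P = Σ PV = 22,561.8238.
Macaulay duration = Σ(t·PV) / P = 126,081.3714 / 22,561.8238 = 5.58826 half-year periods.
In years: 5.58826 / 2 = 2.79413 years.

2.79 years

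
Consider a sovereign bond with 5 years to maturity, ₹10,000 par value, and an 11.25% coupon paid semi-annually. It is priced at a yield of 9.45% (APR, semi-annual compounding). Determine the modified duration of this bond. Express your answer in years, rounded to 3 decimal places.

Periodic yield y = 0.04725. First find Macaulay duration:
  t   CF        PV=CF/(1+0.04725)^t    t·PV
  1       562.50       537.1210       537.1210
  2       562.50       512.8871     1,025.7742
  3       562.50       489.7466     1,469.2398
  4       562.50       467.6501     1,870.6005
  5       562.50       446.5506     2,232.7530
  6       562.50       426.4031     2,558.4184
  7       562.50       407.1645     2,850.1517
  8       562.50       388.7940     3,110.3521
  9       562.50       371.2523     3,341.2711
  10   10,562.50     6,656.7620    66,567.6203
  Σ                 10,704.3314    85,563.3022
P = 10,704.3314; Macaulay duration = 85,563.3022 / 10,704.3314 = 7.99333 half-year periods = 3.99667 years.
Modified duration = D_Mac / (1 + y) = 3.99667 / 1.04725 = 3.81634 years.

3.816 years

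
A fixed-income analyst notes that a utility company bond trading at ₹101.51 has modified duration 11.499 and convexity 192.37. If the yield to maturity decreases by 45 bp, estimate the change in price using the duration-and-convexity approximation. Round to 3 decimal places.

Duration effect: -D_mod·Δy = -11.499 × (-0.0045) = +0.0517455
Convexity effect: ½·C·(Δy)² = 0.5 × 192.37 × (-0.0045)² = +0.00194774625
ΔP/P ≈ +0.0517455 + 0.00194774625 = +0.05369324625
ΔP ≈ 101.51 × (+0.05369324625) = +5.4504014268375.

+₹5.450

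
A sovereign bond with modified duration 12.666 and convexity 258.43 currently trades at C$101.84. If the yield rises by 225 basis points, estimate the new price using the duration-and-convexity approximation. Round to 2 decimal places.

C$79.48

Duration effect: -D_mod·Δy = -12.666 × (+0.0225) = -0.284985
Convexity effect: ½·C·(Δy)² = 0.5 × 258.43 × (0.0225)² = +0.06541509375
ΔP/P ≈ -0.284985 + 0.06541509375 = -0.21956990625
New price ≈ 101.84 × (1 - 0.21956990625) = 79.4790007475.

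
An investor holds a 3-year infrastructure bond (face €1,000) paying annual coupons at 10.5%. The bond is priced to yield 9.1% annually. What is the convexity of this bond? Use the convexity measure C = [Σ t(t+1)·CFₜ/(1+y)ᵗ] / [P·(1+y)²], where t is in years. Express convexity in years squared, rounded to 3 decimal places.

8.871

With y = 0.091:
  t   CF        PV=CF/(1+0.091)^t    t·PV        t(t+1)·PV
  1       105.00        96.2420        96.2420         192.4840
  2       105.00        88.2145       176.4289         529.2868
  3     1,105.00       850.9186     2,552.7559      10,211.0234
  Σ                  1,035.3751     2,825.4268      10,932.7942
P = 1,035.3751.
Convexity = Σ t(t+1)·PV / [P·(1+y)²] = 10,932.7942 / (1,035.3751 × 1.190281) = 8.87123.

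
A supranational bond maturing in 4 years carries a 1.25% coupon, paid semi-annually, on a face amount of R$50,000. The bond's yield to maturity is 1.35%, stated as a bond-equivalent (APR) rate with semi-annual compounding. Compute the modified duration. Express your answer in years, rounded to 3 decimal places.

3.888 years

Periodic yield y = 0.00675. First find Macaulay duration:
  t   CF        PV=CF/(1+0.00675)^t    t·PV
  1       312.50       310.4048       310.4048
  2       312.50       308.3236       616.6472
  3       312.50       306.2564       918.7691
  4       312.50       304.2030     1,216.8119
  5       312.50       302.1634     1,510.8169
  6       312.50       300.1375     1,800.8247
  7       312.50       298.1251     2,086.8758
  8    50,312.50    47,676.3272   381,410.6174
  Σ                 49,805.9408   389,871.7677
P = 49,805.9408; Macaulay duration = 389,871.7677 / 49,805.9408 = 7.82782 half-year periods = 3.91391 years.
Modified duration = D_Mac / (1 + y) = 3.91391 / 1.00675 = 3.88767 years.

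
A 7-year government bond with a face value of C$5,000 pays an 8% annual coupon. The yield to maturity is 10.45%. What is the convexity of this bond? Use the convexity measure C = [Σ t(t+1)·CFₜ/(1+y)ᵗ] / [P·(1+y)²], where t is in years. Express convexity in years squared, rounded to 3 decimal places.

With y = 0.1045:
  t   CF        PV=CF/(1+0.1045)^t    t·PV        t(t+1)·PV
  1       400.00       362.1548       362.1548         724.3096
  2       400.00       327.8903       655.7806       1,967.3417
  3       400.00       296.8676       890.6029       3,562.4114
  4       400.00       268.7801     1,075.1204       5,375.6020
  5       400.00       243.3500     1,216.7501       7,300.5007
  6       400.00       220.3260     1,321.9558       9,253.6903
  7     5,400.00     2,692.9837    18,850.8856     150,807.0850
  Σ                  4,412.3525    24,373.2501     178,990.9407
P = 4,412.3525.
Convexity = Σ t(t+1)·PV / [P·(1+y)²] = 178,990.9407 / (4,412.3525 × 1.219920) = 33.25289.

33.253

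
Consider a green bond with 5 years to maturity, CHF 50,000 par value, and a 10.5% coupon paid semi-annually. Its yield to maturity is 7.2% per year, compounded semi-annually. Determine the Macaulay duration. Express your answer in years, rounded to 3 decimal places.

Periodic yield y = 0.036. Discount each cash flow and weight by its period:
  t   CF        PV=CF/(1+0.036)^t    t·PV
  1     2,625.00     2,533.7838     2,533.7838
  2     2,625.00     2,445.7372     4,891.4745
  3     2,625.00     2,360.7502     7,082.2507
  4     2,625.00     2,278.7164     9,114.8658
  5     2,625.00     2,199.5332    10,997.6662
  6     2,625.00     2,123.1016    12,738.6095
  7     2,625.00     2,049.3259    14,345.2810
  8     2,625.00     1,978.1138    15,824.9101
  9     2,625.00     1,909.3762    17,184.3860
  10   52,625.00    36,948.3080   369,483.0796
  Σ                 56,826.7463   464,196.3072
Price P = Σ PV = 56,826.7463.
Macaulay duration = Σ(t·PV) / P = 464,196.3072 / 56,826.7463 = 8.16862 half-year periods.
In years: 8.16862 / 2 = 4.08431 years.

4.084 years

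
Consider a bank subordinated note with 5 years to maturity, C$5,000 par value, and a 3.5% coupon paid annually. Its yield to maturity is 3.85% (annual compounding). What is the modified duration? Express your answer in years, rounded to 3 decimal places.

Periodic yield y = 0.0385. First find Macaulay duration:
  t   CF        PV=CF/(1+0.0385)^t    t·PV
  1       175.00       168.5123       168.5123
  2       175.00       162.2651       324.5301
  3       175.00       156.2495       468.7484
  4       175.00       150.4569       601.8275
  5     5,175.00     4,284.2800    21,421.4002
  Σ                  4,921.7637    22,985.0185
P = 4,921.7637; Macaulay duration = 22,985.0185 / 4,921.7637 = 4.67008 years.
Modified duration = D_Mac / (1 + y) = 4.67008 / 1.0385 = 4.49695 years.

4.497 years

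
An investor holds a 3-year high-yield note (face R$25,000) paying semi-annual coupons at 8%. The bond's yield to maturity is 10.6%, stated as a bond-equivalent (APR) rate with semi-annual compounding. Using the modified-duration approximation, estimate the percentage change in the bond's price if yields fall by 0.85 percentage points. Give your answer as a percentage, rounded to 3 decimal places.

Periodic yield y = 0.053. Modified duration first:
  t   CF        PV=CF/(1+0.053)^t    t·PV
  1     1,000.00       949.6676       949.6676
  2     1,000.00       901.8686     1,803.7372
  3     1,000.00       856.4754     2,569.4262
  4     1,000.00       813.3669     3,253.4678
  5     1,000.00       772.4282     3,862.1412
  6    26,000.00    19,072.3023   114,433.8136
  Σ                 23,366.1090   126,872.2535
P = 23,366.1090; D_Mac = 5.42976 half-year periods = 2.71488 yrs; D_mod = 2.71488/(1+0.053) = 2.57823 yrs.
ΔP/P ≈ -D_mod · Δy = -2.57823 × (-0.0085) = +0.021915 = +2.1915%.

+2.191%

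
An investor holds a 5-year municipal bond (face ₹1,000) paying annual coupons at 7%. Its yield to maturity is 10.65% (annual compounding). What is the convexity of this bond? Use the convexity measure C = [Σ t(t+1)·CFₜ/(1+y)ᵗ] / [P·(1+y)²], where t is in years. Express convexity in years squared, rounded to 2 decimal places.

With y = 0.1065:
  t   CF        PV=CF/(1+0.1065)^t    t·PV        t(t+1)·PV
  1        70.00        63.2625        63.2625         126.5251
  2        70.00        57.1736       114.3471         343.0413
  3        70.00        51.6706       155.0119         620.0476
  4        70.00        46.6974       186.7895         933.9473
  5     1,070.00       645.0995     3,225.4974      19,352.9842
  Σ                    863.9036     3,744.9084      21,376.5455
P = 863.9036.
Convexity = Σ t(t+1)·PV / [P·(1+y)²] = 21,376.5455 / (863.9036 × 1.224342) = 20.21014.

20.21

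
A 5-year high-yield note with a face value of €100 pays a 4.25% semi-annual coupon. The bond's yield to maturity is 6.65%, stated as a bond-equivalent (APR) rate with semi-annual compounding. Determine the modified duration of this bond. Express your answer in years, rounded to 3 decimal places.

Periodic yield y = 0.03325. First find Macaulay duration:
  t   CF        PV=CF/(1+0.03325)^t    t·PV
  1        2.125         2.0566         2.0566
  2        2.125         1.9904         3.9809
  3        2.125         1.9264         5.7791
  4        2.125         1.8644         7.4576
  5        2.125         1.8044         9.0220
  6        2.125         1.7463        10.4780
  7        2.125         1.6901        11.8309
  8        2.125         1.6357        13.0860
  9        2.125         1.5831        14.2480
  10     102.125        73.6339       736.3392
  Σ                     89.9315       814.2782
P = 89.9315; Macaulay duration = 814.2782 / 89.9315 = 9.05443 half-year periods = 4.52722 years.
Modified duration = D_Mac / (1 + y) = 4.52722 / 1.03325 = 4.38153 years.

4.382 years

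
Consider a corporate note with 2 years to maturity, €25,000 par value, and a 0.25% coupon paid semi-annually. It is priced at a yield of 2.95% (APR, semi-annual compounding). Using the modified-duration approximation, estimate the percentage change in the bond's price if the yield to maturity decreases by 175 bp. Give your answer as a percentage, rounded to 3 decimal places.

+3.442%

Periodic yield y = 0.01475. Modified duration first:
  t   CF        PV=CF/(1+0.01475)^t    t·PV
  1        31.25        30.7958        30.7958
  2        31.25        30.3481        60.6963
  3        31.25        29.9070        89.7210
  4    25,031.25    23,607.2988    94,429.1954
  Σ                 23,698.3497    94,610.4084
P = 23,698.3497; D_Mac = 3.99228 half-year periods = 1.99614 yrs; D_mod = 1.99614/(1+0.01475) = 1.96712 yrs.
ΔP/P ≈ -D_mod · Δy = -1.96712 × (-0.0175) = +0.034425 = +3.4425%.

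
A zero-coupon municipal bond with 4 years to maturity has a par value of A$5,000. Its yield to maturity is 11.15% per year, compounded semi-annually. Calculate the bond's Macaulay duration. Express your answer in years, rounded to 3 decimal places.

4.000 years

A zero-coupon bond has a single cash flow at maturity, so its Macaulay duration equals its maturity: 4 years.
(Equivalently: 8 semi-annual periods ÷ 2 = 4 years.)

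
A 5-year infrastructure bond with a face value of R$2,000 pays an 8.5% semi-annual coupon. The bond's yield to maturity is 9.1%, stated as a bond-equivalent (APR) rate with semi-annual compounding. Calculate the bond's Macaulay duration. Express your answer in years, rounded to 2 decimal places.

4.16 years

Periodic yield y = 0.0455. Discount each cash flow and weight by its period:
  t   CF        PV=CF/(1+0.0455)^t    t·PV
  1        85.00        81.3008        81.3008
  2        85.00        77.7626       155.5252
  3        85.00        74.3784       223.1352
  4        85.00        71.1415       284.5658
  5        85.00        68.0454       340.2270
  6        85.00        65.0841       390.5044
  7        85.00        62.2516       435.7613
  8        85.00        59.5424       476.3395
  9        85.00        56.9512       512.5605
  10    2,085.00     1,336.1822    13,361.8222
  Σ                  1,952.6402    16,261.7420
Price P = Σ PV = 1,952.6402.
Macaulay duration = Σ(t·PV) / P = 16,261.7420 / 1,952.6402 = 8.32808 half-year periods.
In years: 8.32808 / 2 = 4.16404 years.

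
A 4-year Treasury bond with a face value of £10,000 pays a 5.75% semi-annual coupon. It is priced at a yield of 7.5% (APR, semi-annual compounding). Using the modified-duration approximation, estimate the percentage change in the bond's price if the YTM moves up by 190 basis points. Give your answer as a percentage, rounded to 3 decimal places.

-6.622%

Periodic yield y = 0.0375. Modified duration first:
  t   CF        PV=CF/(1+0.0375)^t    t·PV
  1       287.50       277.1084       277.1084
  2       287.50       267.0925       534.1849
  3       287.50       257.4385       772.3156
  4       287.50       248.1335       992.5341
  5       287.50       239.1648     1,195.8242
  6       287.50       230.5203     1,383.1219
  7       287.50       222.1883     1,555.3178
  8    10,287.50     7,663.1090    61,304.8723
  Σ                  9,404.7554    68,015.2792
P = 9,404.7554; D_Mac = 7.23201 half-year periods = 3.61600 yrs; D_mod = 3.61600/(1+0.0375) = 3.48531 yrs.
ΔP/P ≈ -D_mod · Δy = -3.48531 × (+0.019) = -0.066221 = -6.6221%.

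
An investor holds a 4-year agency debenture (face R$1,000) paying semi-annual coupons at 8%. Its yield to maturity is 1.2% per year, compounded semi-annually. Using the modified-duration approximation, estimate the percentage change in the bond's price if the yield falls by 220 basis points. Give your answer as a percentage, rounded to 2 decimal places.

Periodic yield y = 0.006. Modified duration first:
  t   CF        PV=CF/(1+0.006)^t    t·PV
  1        40.00        39.7614        39.7614
  2        40.00        39.5243        79.0486
  3        40.00        39.2886       117.8657
  4        40.00        39.0542       156.2169
  5        40.00        38.8213       194.1065
  6        40.00        38.5898       231.5386
  7        40.00        38.3596       268.5172
  8     1,040.00       991.4013     7,931.2106
  Σ                  1,264.8005     9,018.2655
P = 1,264.8005; D_Mac = 7.13019 half-year periods = 3.56509 yrs; D_mod = 3.56509/(1+0.006) = 3.54383 yrs.
ΔP/P ≈ -D_mod · Δy = -3.54383 × (-0.022) = +0.077964 = +7.7964%.

+7.80%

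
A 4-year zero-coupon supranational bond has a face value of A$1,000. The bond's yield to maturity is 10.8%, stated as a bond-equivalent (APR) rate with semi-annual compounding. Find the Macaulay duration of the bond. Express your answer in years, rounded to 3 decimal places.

4.000 years

A zero-coupon bond has a single cash flow at maturity, so its Macaulay duration equals its maturity: 4 years.
(Equivalently: 8 semi-annual periods ÷ 2 = 4 years.)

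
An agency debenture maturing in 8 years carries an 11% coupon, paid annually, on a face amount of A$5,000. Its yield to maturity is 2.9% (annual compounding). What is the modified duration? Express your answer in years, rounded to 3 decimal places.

Periodic yield y = 0.029. First find Macaulay duration:
  t   CF        PV=CF/(1+0.029)^t    t·PV
  1       550.00       534.4995       534.4995
  2       550.00       519.4359     1,038.8717
  3       550.00       504.7968     1,514.3903
  4       550.00       490.5702     1,962.2809
  5       550.00       476.7446     2,383.7232
  6       550.00       463.3087     2,779.8521
  7       550.00       450.2514     3,151.7598
  8     5,550.00     4,415.3993    35,323.1944
  Σ                  7,855.0064    48,688.5720
P = 7,855.0064; Macaulay duration = 48,688.5720 / 7,855.0064 = 6.19841 years.
Modified duration = D_Mac / (1 + y) = 6.19841 / 1.029 = 6.02372 years.

6.024 years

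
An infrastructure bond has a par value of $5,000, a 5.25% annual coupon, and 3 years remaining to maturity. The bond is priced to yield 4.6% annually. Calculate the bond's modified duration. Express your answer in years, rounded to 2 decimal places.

Periodic yield y = 0.046. First find Macaulay duration:
  t   CF        PV=CF/(1+0.046)^t    t·PV
  1       262.50       250.9560       250.9560
  2       262.50       239.9197       479.8394
  3     5,262.50     4,598.2974    13,794.8922
  Σ                  5,089.1731    14,525.6876
P = 5,089.1731; Macaulay duration = 14,525.6876 / 5,089.1731 = 2.85423 years.
Modified duration = D_Mac / (1 + y) = 2.85423 / 1.046 = 2.72871 years.

2.73 years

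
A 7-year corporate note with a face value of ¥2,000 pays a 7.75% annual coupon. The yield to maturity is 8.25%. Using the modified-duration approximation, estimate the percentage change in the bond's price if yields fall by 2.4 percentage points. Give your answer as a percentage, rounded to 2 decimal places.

+12.50%

Periodic yield y = 0.0825. Modified duration first:
  t   CF        PV=CF/(1+0.0825)^t    t·PV
  1       155.00       143.1871       143.1871
  2       155.00       132.2744       264.5489
  3       155.00       122.1935       366.5804
  4       155.00       112.8808       451.5232
  5       155.00       104.2779       521.3894
  6       155.00        96.3306       577.9836
  7     2,155.00     1,237.2343     8,660.6399
  Σ                  1,948.3785    10,985.8524
P = 1,948.3785; D_Mac = 5.63846 yrs; D_mod = 5.63846/(1+0.0825) = 5.20874 yrs.
ΔP/P ≈ -D_mod · Δy = -5.20874 × (-0.024) = +0.125010 = +12.5010%.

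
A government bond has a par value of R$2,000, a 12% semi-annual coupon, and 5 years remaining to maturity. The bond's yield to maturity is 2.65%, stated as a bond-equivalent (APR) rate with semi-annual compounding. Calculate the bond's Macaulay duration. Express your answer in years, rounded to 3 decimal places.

4.103 years

Periodic yield y = 0.01325. Discount each cash flow and weight by its period:
  t   CF        PV=CF/(1+0.01325)^t    t·PV
  1       120.00       118.4308       118.4308
  2       120.00       116.8821       233.7642
  3       120.00       115.3537       346.0610
  4       120.00       113.8452       455.3809
  5       120.00       112.3565       561.7825
  6       120.00       110.8872       665.3234
  7       120.00       109.4372       766.0604
  8       120.00       108.0061       864.0489
  9       120.00       106.5937       959.3437
  10    2,120.00     1,858.5307    18,585.3069
  Σ                  2,870.3233    23,555.5027
Price P = Σ PV = 2,870.3233.
Macaulay duration = Σ(t·PV) / P = 23,555.5027 / 2,870.3233 = 8.20657 half-year periods.
In years: 8.20657 / 2 = 4.10328 years.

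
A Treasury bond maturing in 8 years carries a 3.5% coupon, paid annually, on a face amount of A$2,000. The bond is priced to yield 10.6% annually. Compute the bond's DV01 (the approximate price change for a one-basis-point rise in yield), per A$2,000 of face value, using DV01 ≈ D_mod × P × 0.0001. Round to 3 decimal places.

A$0.778

Periodic yield y = 0.106.
  t   CF        PV=CF/(1+0.106)^t    t·PV
  1        70.00        63.2911        63.2911
  2        70.00        57.2253       114.4505
  3        70.00        51.7407       155.2222
  4        70.00        46.7819       187.1275
  5        70.00        42.2983       211.4913
  6        70.00        38.2443       229.4661
  7        70.00        34.5790       242.0528
  8     2,070.00       924.5477     7,396.3817
  Σ                  1,258.7083     8,599.4833
P = 1,258.7083; D_Mac = 6.83199 yrs; D_mod = 6.17721 yrs.
DV01 ≈ 6.17721 × 1,258.7083 × 0.0001 = 0.777530.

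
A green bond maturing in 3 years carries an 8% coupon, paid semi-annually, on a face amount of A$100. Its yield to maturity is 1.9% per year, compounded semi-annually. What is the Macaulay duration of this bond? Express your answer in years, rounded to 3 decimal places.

2.751 years

Periodic yield y = 0.0095. Discount each cash flow and weight by its period:
  t   CF        PV=CF/(1+0.0095)^t    t·PV
  1         4.00         3.9624         3.9624
  2         4.00         3.9251         7.8501
  3         4.00         3.8881        11.6644
  4         4.00         3.8515        15.4062
  5         4.00         3.8153        19.0765
  6       104.00        98.2642       589.5853
  Σ                    117.7066       647.5449
Price P = Σ PV = 117.7066.
Macaulay duration = Σ(t·PV) / P = 647.5449 / 117.7066 = 5.50135 half-year periods.
In years: 5.50135 / 2 = 2.75067 years.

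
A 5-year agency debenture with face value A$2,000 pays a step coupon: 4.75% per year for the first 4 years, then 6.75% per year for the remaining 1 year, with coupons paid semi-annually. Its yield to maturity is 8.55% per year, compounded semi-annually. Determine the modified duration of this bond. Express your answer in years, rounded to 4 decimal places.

4.2788 years

Periodic yield y = 0.04275. First find Macaulay duration:
  t   CF        PV=CF/(1+0.04275)^t    t·PV
  1        47.50        45.5526        45.5526
  2        47.50        43.6851        87.3702
  3        47.50        41.8941       125.6823
  4        47.50        40.1766       160.7063
  5        47.50        38.5294       192.6472
  6        47.50        36.9498       221.6990
  7        47.50        35.4350       248.0449
  8        47.50        33.9822       271.8579
  9        67.50        46.3108       416.7969
  10    2,067.50     1,360.3277    13,603.2767
  Σ                  1,722.8433    15,373.6340
P = 1,722.8433; Macaulay duration = 15,373.6340 / 1,722.8433 = 8.92341 half-year periods = 4.46170 years.
Modified duration = D_Mac / (1 + y) = 4.46170 / 1.04275 = 4.27879 years.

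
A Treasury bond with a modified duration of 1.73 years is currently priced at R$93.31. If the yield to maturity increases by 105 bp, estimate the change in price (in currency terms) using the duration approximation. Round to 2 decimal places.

Duration approximation: ΔP/P ≈ -D_mod · Δy = -1.73 × (+0.0105) = -0.018165.
ΔP ≈ 93.31 × (-0.018165) = -1.69497615.

-R$1.69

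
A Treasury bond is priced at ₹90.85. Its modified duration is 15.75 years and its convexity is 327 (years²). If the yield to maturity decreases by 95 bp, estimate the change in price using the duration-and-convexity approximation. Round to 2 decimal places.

+₹14.93

Duration effect: -D_mod·Δy = -15.75 × (-0.0095) = +0.149625
Convexity effect: ½·C·(Δy)² = 0.5 × 327 × (-0.0095)² = +0.014755875
ΔP/P ≈ +0.149625 + 0.014755875 = +0.164380875
ΔP ≈ 90.85 × (+0.164380875) = +14.93400249375.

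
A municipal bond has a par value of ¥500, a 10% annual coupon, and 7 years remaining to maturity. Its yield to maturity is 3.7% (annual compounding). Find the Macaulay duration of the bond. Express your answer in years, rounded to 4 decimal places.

5.6191 years

Periodic yield y = 0.037. Discount each cash flow and weight by its year:
  t   CF        PV=CF/(1+0.037)^t    t·PV
  1        50.00        48.2160        48.2160
  2        50.00        46.4957        92.9913
  3        50.00        44.8367       134.5101
  4        50.00        43.2369       172.9478
  5        50.00        41.6943       208.4713
  6        50.00        40.2066       241.2397
  7       550.00       426.4925     2,985.4475
  Σ                    691.1787     3,883.8237
Price P = Σ PV = 691.1787.
Macaulay duration = Σ(t·PV) / P = 3,883.8237 / 691.1787 = 5.61913 years.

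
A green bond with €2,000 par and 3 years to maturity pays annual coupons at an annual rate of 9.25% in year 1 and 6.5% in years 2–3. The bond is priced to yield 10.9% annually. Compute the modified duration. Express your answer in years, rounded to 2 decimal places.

Periodic yield y = 0.109. First find Macaulay duration:
  t   CF        PV=CF/(1+0.109)^t    t·PV
  1       185.00       166.8170       166.8170
  2       130.00       105.7013       211.4026
  3     2,130.00     1,561.6545     4,684.9636
  Σ                  1,834.1728     5,063.1831
P = 1,834.1728; Macaulay duration = 5,063.1831 / 1,834.1728 = 2.76047 years.
Modified duration = D_Mac / (1 + y) = 2.76047 / 1.109 = 2.48915 years.

2.49 years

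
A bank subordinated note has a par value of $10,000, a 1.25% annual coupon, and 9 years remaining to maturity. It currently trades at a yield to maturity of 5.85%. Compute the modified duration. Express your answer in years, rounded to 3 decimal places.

7.986 years

Periodic yield y = 0.0585. First find Macaulay duration:
  t   CF        PV=CF/(1+0.0585)^t    t·PV
  1       125.00       118.0916       118.0916
  2       125.00       111.5651       223.1302
  3       125.00       105.3992       316.1977
  4       125.00        99.5741       398.2966
  5       125.00        94.0710       470.3549
  6       125.00        88.8720       533.2319
  7       125.00        83.9603       587.7221
  8       125.00        79.3201       634.5606
  9    10,125.00     6,069.8404    54,628.5634
  Σ                  6,850.6938    57,910.1490
P = 6,850.6938; Macaulay duration = 57,910.1490 / 6,850.6938 = 8.45318 years.
Modified duration = D_Mac / (1 + y) = 8.45318 / 1.0585 = 7.98600 years.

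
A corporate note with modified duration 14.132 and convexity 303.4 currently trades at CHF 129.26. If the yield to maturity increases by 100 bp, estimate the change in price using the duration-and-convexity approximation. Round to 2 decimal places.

-CHF 16.31

Duration effect: -D_mod·Δy = -14.132 × (+0.01) = -0.141320
Convexity effect: ½·C·(Δy)² = 0.5 × 303.4 × (0.01)² = +0.0151700
ΔP/P ≈ -0.141320 + 0.0151700 = -0.126150
ΔP ≈ 129.26 × (-0.126150) = -16.306149.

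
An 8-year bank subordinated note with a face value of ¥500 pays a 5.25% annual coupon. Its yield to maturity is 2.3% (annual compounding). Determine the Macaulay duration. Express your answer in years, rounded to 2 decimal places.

Periodic yield y = 0.023. Discount each cash flow and weight by its year:
  t   CF        PV=CF/(1+0.023)^t    t·PV
  1        26.25        25.6598        25.6598
  2        26.25        25.0829        50.1658
  3        26.25        24.5190        73.5569
  4        26.25        23.9677        95.8709
  5        26.25        23.4289       117.1443
  6        26.25        22.9021       137.4127
  7        26.25        22.3872       156.7104
  8       526.25       438.7196     3,509.7568
  Σ                    606.6672     4,166.2777
Price P = Σ PV = 606.6672.
Macaulay duration = Σ(t·PV) / P = 4,166.2777 / 606.6672 = 6.86748 years.

6.87 years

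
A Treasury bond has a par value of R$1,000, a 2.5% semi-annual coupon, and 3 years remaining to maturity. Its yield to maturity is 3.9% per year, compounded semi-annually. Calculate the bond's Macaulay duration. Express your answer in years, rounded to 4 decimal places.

2.9067 years

Periodic yield y = 0.0195. Discount each cash flow and weight by its period:
  t   CF        PV=CF/(1+0.0195)^t    t·PV
  1        12.50        12.2609        12.2609
  2        12.50        12.0264        24.0528
  3        12.50        11.7964        35.3891
  4        12.50        11.5707        46.2830
  5        12.50        11.3494        56.7471
  6     1,012.50       901.7199     5,410.3194
  Σ                    960.7237     5,585.0523
Price P = Σ PV = 960.7237.
Macaulay duration = Σ(t·PV) / P = 5,585.0523 / 960.7237 = 5.81338 half-year periods.
In years: 5.81338 / 2 = 2.90669 years.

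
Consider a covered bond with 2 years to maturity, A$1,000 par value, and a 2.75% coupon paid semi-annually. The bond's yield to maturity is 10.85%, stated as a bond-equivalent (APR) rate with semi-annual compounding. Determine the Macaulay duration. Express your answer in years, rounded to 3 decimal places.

1.956 years

Periodic yield y = 0.05425. Discount each cash flow and weight by its period:
  t   CF        PV=CF/(1+0.05425)^t    t·PV
  1        13.75        13.0424        13.0424
  2        13.75        12.3713        24.7426
  3        13.75        11.7347        35.2041
  4     1,013.75       820.6471     3,282.5883
  Σ                    857.7955     3,355.5775
Price P = Σ PV = 857.7955.
Macaulay duration = Σ(t·PV) / P = 3,355.5775 / 857.7955 = 3.91186 half-year periods.
In years: 3.91186 / 2 = 1.95593 years.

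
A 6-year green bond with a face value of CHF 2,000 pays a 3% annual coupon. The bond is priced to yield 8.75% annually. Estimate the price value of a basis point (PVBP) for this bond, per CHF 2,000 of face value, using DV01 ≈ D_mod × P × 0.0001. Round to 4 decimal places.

Periodic yield y = 0.0875.
  t   CF        PV=CF/(1+0.0875)^t    t·PV
  1        60.00        55.1724        55.1724
  2        60.00        50.7333       101.4665
  3        60.00        46.6513       139.9538
  4        60.00        42.8977       171.5909
  5        60.00        39.4462       197.2309
  6     2,060.00     1,245.3506     7,472.1035
  Σ                  1,480.2514     8,137.5180
P = 1,480.2514; D_Mac = 5.49739 yrs; D_mod = 5.05507 yrs.
DV01 ≈ 5.05507 × 1,480.2514 × 0.0001 = 0.748278.

CHF 0.7483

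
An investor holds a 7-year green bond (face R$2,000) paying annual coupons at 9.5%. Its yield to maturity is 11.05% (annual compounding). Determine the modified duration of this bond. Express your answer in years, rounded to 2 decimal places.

4.82 years

Periodic yield y = 0.1105. First find Macaulay duration:
  t   CF        PV=CF/(1+0.1105)^t    t·PV
  1       190.00       171.0941       171.0941
  2       190.00       154.0694       308.1389
  3       190.00       138.7388       416.2164
  4       190.00       124.9336       499.7345
  5       190.00       112.5021       562.5107
  6       190.00       101.3076       607.8459
  7     2,190.00     1,051.5119     7,360.5830
  Σ                  1,854.1576     9,926.1234
P = 1,854.1576; Macaulay duration = 9,926.1234 / 1,854.1576 = 5.35344 years.
Modified duration = D_Mac / (1 + y) = 5.35344 / 1.1105 = 4.82075 years.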